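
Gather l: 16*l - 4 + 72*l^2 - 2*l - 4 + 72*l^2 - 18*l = 144*l^2 - 4*l - 8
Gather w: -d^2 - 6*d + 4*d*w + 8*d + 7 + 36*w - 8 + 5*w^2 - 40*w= -d^2 + 2*d + 5*w^2 + w*(4*d - 4) - 1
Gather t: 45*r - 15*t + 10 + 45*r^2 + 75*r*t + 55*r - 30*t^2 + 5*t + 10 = 45*r^2 + 100*r - 30*t^2 + t*(75*r - 10) + 20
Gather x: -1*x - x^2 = -x^2 - x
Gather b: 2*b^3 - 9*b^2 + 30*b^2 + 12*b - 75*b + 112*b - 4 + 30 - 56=2*b^3 + 21*b^2 + 49*b - 30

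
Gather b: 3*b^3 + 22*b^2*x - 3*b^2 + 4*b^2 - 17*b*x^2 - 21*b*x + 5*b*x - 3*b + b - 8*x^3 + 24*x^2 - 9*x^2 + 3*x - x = 3*b^3 + b^2*(22*x + 1) + b*(-17*x^2 - 16*x - 2) - 8*x^3 + 15*x^2 + 2*x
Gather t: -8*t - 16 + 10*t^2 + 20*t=10*t^2 + 12*t - 16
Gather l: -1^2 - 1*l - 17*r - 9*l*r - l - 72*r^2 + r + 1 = l*(-9*r - 2) - 72*r^2 - 16*r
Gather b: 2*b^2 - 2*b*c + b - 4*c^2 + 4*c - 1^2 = 2*b^2 + b*(1 - 2*c) - 4*c^2 + 4*c - 1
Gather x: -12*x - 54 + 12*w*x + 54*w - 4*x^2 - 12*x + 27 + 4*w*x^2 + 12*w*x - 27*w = 27*w + x^2*(4*w - 4) + x*(24*w - 24) - 27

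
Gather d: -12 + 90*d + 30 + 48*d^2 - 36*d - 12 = 48*d^2 + 54*d + 6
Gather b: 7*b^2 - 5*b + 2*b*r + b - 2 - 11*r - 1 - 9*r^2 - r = 7*b^2 + b*(2*r - 4) - 9*r^2 - 12*r - 3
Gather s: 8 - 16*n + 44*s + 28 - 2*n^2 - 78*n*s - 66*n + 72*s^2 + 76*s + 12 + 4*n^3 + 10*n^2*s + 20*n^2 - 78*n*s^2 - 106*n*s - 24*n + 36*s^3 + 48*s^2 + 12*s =4*n^3 + 18*n^2 - 106*n + 36*s^3 + s^2*(120 - 78*n) + s*(10*n^2 - 184*n + 132) + 48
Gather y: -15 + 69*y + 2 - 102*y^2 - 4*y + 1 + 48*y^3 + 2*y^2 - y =48*y^3 - 100*y^2 + 64*y - 12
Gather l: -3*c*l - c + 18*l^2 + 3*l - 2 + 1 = -c + 18*l^2 + l*(3 - 3*c) - 1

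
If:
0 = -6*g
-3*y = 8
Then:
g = 0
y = -8/3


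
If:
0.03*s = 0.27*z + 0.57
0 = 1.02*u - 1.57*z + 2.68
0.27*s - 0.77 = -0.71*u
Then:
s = 12.63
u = -3.72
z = -0.71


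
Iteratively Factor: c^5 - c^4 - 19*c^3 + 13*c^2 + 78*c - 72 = (c - 2)*(c^4 + c^3 - 17*c^2 - 21*c + 36) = (c - 4)*(c - 2)*(c^3 + 5*c^2 + 3*c - 9) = (c - 4)*(c - 2)*(c + 3)*(c^2 + 2*c - 3) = (c - 4)*(c - 2)*(c - 1)*(c + 3)*(c + 3)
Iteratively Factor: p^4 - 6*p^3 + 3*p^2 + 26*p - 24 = (p - 1)*(p^3 - 5*p^2 - 2*p + 24) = (p - 4)*(p - 1)*(p^2 - p - 6) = (p - 4)*(p - 3)*(p - 1)*(p + 2)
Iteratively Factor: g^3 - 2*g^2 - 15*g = (g)*(g^2 - 2*g - 15) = g*(g + 3)*(g - 5)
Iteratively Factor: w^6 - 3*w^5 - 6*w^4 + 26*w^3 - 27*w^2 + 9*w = (w)*(w^5 - 3*w^4 - 6*w^3 + 26*w^2 - 27*w + 9) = w*(w + 3)*(w^4 - 6*w^3 + 12*w^2 - 10*w + 3) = w*(w - 1)*(w + 3)*(w^3 - 5*w^2 + 7*w - 3) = w*(w - 3)*(w - 1)*(w + 3)*(w^2 - 2*w + 1) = w*(w - 3)*(w - 1)^2*(w + 3)*(w - 1)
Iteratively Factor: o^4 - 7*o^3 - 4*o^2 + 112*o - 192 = (o - 4)*(o^3 - 3*o^2 - 16*o + 48) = (o - 4)*(o - 3)*(o^2 - 16) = (o - 4)*(o - 3)*(o + 4)*(o - 4)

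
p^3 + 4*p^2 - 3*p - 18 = (p - 2)*(p + 3)^2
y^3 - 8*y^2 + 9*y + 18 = (y - 6)*(y - 3)*(y + 1)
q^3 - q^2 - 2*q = q*(q - 2)*(q + 1)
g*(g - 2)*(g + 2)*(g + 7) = g^4 + 7*g^3 - 4*g^2 - 28*g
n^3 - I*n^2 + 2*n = n*(n - 2*I)*(n + I)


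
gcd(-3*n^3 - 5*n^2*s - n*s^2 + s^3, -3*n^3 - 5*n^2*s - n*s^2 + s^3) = -3*n^3 - 5*n^2*s - n*s^2 + s^3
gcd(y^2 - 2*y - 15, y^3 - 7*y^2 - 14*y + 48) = y + 3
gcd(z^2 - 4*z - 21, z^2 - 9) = z + 3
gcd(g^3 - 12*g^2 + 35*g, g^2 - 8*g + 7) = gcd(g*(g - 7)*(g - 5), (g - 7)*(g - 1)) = g - 7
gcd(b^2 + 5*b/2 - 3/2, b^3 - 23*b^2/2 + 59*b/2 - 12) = b - 1/2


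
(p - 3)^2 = p^2 - 6*p + 9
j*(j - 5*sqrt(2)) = j^2 - 5*sqrt(2)*j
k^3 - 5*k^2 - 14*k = k*(k - 7)*(k + 2)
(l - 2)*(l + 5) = l^2 + 3*l - 10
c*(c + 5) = c^2 + 5*c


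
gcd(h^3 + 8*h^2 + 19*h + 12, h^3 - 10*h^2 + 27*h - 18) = 1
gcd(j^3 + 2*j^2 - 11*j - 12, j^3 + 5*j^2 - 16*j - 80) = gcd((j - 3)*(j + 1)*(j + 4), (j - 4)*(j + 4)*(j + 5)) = j + 4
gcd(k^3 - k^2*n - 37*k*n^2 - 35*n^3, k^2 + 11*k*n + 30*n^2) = k + 5*n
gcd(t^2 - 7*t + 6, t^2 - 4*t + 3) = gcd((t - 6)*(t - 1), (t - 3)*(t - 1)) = t - 1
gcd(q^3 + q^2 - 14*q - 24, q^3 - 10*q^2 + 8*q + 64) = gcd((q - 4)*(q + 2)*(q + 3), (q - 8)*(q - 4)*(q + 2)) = q^2 - 2*q - 8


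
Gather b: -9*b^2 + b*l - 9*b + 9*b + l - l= -9*b^2 + b*l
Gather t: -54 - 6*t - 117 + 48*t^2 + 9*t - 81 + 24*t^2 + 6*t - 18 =72*t^2 + 9*t - 270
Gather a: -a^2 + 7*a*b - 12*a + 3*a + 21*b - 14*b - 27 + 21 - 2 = -a^2 + a*(7*b - 9) + 7*b - 8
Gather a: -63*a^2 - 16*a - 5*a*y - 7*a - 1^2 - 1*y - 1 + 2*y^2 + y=-63*a^2 + a*(-5*y - 23) + 2*y^2 - 2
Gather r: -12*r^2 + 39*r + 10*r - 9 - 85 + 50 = -12*r^2 + 49*r - 44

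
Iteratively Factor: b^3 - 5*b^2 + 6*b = (b - 3)*(b^2 - 2*b) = b*(b - 3)*(b - 2)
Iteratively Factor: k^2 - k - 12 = (k - 4)*(k + 3)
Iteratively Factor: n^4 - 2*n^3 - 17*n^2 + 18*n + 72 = (n - 3)*(n^3 + n^2 - 14*n - 24) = (n - 3)*(n + 2)*(n^2 - n - 12) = (n - 4)*(n - 3)*(n + 2)*(n + 3)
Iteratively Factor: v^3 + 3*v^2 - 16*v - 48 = (v - 4)*(v^2 + 7*v + 12) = (v - 4)*(v + 4)*(v + 3)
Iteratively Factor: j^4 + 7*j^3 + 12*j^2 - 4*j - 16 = (j + 2)*(j^3 + 5*j^2 + 2*j - 8) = (j + 2)*(j + 4)*(j^2 + j - 2) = (j - 1)*(j + 2)*(j + 4)*(j + 2)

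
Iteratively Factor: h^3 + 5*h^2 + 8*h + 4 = (h + 1)*(h^2 + 4*h + 4) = (h + 1)*(h + 2)*(h + 2)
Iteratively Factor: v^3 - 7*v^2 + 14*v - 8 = (v - 4)*(v^2 - 3*v + 2) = (v - 4)*(v - 2)*(v - 1)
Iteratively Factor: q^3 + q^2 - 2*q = (q + 2)*(q^2 - q) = q*(q + 2)*(q - 1)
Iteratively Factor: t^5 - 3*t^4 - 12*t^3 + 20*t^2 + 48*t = (t + 2)*(t^4 - 5*t^3 - 2*t^2 + 24*t) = t*(t + 2)*(t^3 - 5*t^2 - 2*t + 24) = t*(t + 2)^2*(t^2 - 7*t + 12) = t*(t - 3)*(t + 2)^2*(t - 4)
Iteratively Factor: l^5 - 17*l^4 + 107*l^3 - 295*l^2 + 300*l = (l - 5)*(l^4 - 12*l^3 + 47*l^2 - 60*l) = (l - 5)*(l - 3)*(l^3 - 9*l^2 + 20*l) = (l - 5)*(l - 4)*(l - 3)*(l^2 - 5*l) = (l - 5)^2*(l - 4)*(l - 3)*(l)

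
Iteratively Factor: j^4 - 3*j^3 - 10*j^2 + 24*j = (j + 3)*(j^3 - 6*j^2 + 8*j) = (j - 2)*(j + 3)*(j^2 - 4*j) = (j - 4)*(j - 2)*(j + 3)*(j)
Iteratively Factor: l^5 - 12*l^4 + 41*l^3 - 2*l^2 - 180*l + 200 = (l + 2)*(l^4 - 14*l^3 + 69*l^2 - 140*l + 100) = (l - 2)*(l + 2)*(l^3 - 12*l^2 + 45*l - 50) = (l - 5)*(l - 2)*(l + 2)*(l^2 - 7*l + 10) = (l - 5)*(l - 2)^2*(l + 2)*(l - 5)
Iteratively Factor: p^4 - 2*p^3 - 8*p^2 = (p)*(p^3 - 2*p^2 - 8*p) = p*(p + 2)*(p^2 - 4*p) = p*(p - 4)*(p + 2)*(p)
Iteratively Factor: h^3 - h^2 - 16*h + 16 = (h + 4)*(h^2 - 5*h + 4) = (h - 1)*(h + 4)*(h - 4)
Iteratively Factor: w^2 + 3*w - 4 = (w + 4)*(w - 1)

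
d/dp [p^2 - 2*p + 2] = 2*p - 2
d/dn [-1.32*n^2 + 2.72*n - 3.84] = 2.72 - 2.64*n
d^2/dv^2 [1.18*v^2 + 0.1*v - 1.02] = 2.36000000000000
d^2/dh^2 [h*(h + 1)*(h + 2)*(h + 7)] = 12*h^2 + 60*h + 46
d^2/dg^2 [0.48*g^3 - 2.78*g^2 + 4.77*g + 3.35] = 2.88*g - 5.56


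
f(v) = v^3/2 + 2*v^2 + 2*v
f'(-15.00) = 279.50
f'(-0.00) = 2.00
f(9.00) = 544.50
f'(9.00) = 159.50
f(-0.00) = 0.00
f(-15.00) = -1267.50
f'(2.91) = 26.34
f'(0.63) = 5.12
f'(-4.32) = 12.71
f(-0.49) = -0.56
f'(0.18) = 2.77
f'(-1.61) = -0.55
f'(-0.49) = 0.40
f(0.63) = 2.18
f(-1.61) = -0.12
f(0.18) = 0.43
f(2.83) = 33.01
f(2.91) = 35.08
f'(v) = 3*v^2/2 + 4*v + 2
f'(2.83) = 25.33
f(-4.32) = -11.63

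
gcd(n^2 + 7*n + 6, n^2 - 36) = n + 6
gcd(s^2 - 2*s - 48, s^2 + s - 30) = s + 6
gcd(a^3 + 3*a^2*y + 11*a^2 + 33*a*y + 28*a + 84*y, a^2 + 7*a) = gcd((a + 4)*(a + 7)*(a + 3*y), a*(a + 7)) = a + 7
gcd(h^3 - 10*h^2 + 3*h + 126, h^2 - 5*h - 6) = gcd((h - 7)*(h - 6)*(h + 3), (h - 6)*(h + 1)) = h - 6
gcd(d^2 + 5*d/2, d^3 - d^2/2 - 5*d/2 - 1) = 1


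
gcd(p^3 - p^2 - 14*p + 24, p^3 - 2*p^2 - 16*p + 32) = p^2 + 2*p - 8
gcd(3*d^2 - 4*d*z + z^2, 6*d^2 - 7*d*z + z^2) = -d + z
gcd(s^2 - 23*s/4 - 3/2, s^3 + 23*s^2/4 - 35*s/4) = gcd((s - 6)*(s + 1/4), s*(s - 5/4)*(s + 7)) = 1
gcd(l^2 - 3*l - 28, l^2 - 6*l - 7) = l - 7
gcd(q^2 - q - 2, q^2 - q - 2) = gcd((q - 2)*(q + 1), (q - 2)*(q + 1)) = q^2 - q - 2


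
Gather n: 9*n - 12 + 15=9*n + 3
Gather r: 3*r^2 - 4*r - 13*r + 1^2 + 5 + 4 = 3*r^2 - 17*r + 10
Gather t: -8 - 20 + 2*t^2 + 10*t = 2*t^2 + 10*t - 28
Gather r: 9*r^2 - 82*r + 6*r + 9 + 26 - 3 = 9*r^2 - 76*r + 32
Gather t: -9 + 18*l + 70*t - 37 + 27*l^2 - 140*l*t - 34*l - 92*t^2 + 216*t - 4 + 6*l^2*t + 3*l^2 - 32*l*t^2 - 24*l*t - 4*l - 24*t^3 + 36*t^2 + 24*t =30*l^2 - 20*l - 24*t^3 + t^2*(-32*l - 56) + t*(6*l^2 - 164*l + 310) - 50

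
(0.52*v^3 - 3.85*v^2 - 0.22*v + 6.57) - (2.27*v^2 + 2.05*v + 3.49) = 0.52*v^3 - 6.12*v^2 - 2.27*v + 3.08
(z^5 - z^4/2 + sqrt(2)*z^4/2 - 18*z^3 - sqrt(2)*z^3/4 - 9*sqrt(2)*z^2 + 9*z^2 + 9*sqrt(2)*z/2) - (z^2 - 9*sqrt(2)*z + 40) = z^5 - z^4/2 + sqrt(2)*z^4/2 - 18*z^3 - sqrt(2)*z^3/4 - 9*sqrt(2)*z^2 + 8*z^2 + 27*sqrt(2)*z/2 - 40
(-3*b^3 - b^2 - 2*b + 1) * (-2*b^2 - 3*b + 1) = 6*b^5 + 11*b^4 + 4*b^3 + 3*b^2 - 5*b + 1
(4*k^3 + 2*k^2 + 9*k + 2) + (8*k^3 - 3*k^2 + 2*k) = 12*k^3 - k^2 + 11*k + 2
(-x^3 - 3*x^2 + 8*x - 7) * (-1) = x^3 + 3*x^2 - 8*x + 7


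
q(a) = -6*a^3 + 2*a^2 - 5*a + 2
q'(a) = -18*a^2 + 4*a - 5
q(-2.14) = 80.66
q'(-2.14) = -95.99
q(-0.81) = 10.55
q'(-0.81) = -20.05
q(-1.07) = 16.99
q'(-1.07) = -29.89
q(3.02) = -160.12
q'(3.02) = -157.09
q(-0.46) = 5.31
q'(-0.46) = -10.65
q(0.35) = 0.24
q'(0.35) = -5.80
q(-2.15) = 81.63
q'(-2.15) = -96.80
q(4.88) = -672.06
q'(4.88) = -414.14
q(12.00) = -10138.00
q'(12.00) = -2549.00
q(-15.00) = 20777.00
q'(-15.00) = -4115.00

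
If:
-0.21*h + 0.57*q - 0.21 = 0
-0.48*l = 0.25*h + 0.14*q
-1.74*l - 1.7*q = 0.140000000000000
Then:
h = 1.24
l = -0.89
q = 0.83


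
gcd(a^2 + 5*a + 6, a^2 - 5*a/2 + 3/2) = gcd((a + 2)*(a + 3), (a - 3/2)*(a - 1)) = 1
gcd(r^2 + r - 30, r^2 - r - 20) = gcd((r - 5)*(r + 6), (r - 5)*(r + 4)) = r - 5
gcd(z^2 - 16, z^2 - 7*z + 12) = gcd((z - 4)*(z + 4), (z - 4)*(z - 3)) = z - 4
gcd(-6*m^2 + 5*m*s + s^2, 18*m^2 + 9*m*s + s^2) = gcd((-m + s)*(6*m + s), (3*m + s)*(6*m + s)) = 6*m + s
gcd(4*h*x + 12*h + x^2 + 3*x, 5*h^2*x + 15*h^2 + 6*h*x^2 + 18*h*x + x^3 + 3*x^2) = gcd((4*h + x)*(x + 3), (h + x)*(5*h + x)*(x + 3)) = x + 3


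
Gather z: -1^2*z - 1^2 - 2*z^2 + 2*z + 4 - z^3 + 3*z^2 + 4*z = -z^3 + z^2 + 5*z + 3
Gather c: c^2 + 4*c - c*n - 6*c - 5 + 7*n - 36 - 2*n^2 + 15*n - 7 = c^2 + c*(-n - 2) - 2*n^2 + 22*n - 48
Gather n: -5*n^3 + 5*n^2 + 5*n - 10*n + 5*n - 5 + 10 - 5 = -5*n^3 + 5*n^2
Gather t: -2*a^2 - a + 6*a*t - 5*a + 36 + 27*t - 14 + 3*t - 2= -2*a^2 - 6*a + t*(6*a + 30) + 20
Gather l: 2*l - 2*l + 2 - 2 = 0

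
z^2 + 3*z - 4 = (z - 1)*(z + 4)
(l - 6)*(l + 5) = l^2 - l - 30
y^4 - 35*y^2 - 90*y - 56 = (y - 7)*(y + 1)*(y + 2)*(y + 4)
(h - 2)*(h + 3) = h^2 + h - 6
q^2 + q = q*(q + 1)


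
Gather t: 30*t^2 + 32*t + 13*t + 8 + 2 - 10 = 30*t^2 + 45*t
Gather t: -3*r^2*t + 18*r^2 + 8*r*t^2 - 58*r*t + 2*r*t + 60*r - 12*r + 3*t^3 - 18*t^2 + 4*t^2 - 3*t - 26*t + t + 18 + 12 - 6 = 18*r^2 + 48*r + 3*t^3 + t^2*(8*r - 14) + t*(-3*r^2 - 56*r - 28) + 24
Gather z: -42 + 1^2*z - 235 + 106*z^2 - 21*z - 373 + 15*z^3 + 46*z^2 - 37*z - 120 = 15*z^3 + 152*z^2 - 57*z - 770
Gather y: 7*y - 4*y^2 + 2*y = -4*y^2 + 9*y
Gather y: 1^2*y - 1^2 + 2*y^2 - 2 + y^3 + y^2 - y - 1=y^3 + 3*y^2 - 4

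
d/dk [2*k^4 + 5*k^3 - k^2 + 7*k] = 8*k^3 + 15*k^2 - 2*k + 7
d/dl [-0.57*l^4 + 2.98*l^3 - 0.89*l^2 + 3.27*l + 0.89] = -2.28*l^3 + 8.94*l^2 - 1.78*l + 3.27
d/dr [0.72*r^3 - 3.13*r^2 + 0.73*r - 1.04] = 2.16*r^2 - 6.26*r + 0.73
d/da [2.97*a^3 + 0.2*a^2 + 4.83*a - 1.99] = 8.91*a^2 + 0.4*a + 4.83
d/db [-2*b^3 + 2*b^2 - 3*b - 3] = -6*b^2 + 4*b - 3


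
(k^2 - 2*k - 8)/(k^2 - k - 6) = (k - 4)/(k - 3)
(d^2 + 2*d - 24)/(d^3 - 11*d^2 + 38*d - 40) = (d + 6)/(d^2 - 7*d + 10)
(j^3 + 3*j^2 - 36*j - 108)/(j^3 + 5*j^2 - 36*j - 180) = (j + 3)/(j + 5)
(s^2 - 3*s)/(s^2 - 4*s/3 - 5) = 3*s/(3*s + 5)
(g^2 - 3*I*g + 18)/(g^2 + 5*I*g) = (g^2 - 3*I*g + 18)/(g*(g + 5*I))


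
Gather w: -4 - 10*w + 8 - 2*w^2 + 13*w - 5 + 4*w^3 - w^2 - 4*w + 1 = 4*w^3 - 3*w^2 - w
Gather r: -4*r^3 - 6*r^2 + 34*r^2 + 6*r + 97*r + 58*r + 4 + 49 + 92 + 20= -4*r^3 + 28*r^2 + 161*r + 165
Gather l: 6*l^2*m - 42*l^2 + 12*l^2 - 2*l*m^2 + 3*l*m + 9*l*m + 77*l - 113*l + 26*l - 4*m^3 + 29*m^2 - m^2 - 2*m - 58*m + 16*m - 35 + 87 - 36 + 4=l^2*(6*m - 30) + l*(-2*m^2 + 12*m - 10) - 4*m^3 + 28*m^2 - 44*m + 20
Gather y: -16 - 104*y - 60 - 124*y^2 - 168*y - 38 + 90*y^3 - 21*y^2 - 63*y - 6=90*y^3 - 145*y^2 - 335*y - 120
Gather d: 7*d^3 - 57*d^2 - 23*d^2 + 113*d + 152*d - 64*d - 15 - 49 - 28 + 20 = 7*d^3 - 80*d^2 + 201*d - 72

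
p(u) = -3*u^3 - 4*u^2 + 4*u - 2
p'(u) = -9*u^2 - 8*u + 4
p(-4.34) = 150.54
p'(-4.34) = -130.80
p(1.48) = -14.57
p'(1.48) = -27.55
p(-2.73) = 18.31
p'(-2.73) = -41.24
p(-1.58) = -6.47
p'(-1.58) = -5.83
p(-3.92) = 101.56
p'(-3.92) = -102.94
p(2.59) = -70.59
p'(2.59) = -77.09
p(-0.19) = -2.88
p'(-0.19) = 5.20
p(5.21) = -514.00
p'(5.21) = -281.98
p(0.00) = -2.00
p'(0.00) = 4.00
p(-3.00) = 31.00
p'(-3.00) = -53.00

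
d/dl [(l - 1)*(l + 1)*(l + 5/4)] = 3*l^2 + 5*l/2 - 1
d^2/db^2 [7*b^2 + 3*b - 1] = 14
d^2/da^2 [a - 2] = 0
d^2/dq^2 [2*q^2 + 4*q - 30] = 4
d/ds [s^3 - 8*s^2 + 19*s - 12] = 3*s^2 - 16*s + 19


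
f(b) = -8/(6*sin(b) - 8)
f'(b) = 48*cos(b)/(6*sin(b) - 8)^2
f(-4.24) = 3.01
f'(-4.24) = -3.09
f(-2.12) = 0.61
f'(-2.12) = -0.15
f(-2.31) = 0.64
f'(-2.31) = -0.21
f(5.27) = 0.61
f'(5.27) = 0.15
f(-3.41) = 1.25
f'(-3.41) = -1.13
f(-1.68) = 0.57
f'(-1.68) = -0.03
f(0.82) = 2.21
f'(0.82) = 2.51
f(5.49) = 0.65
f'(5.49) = 0.22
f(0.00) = 1.00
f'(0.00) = 0.75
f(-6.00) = 1.27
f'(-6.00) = 1.15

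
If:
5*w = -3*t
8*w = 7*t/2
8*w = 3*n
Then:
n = 0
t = 0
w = 0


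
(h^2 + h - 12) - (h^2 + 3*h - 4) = -2*h - 8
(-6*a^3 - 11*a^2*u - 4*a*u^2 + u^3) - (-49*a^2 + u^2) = -6*a^3 - 11*a^2*u + 49*a^2 - 4*a*u^2 + u^3 - u^2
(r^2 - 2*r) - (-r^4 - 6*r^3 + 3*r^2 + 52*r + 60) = r^4 + 6*r^3 - 2*r^2 - 54*r - 60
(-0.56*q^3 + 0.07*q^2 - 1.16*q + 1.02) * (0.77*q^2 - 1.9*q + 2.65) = -0.4312*q^5 + 1.1179*q^4 - 2.5102*q^3 + 3.1749*q^2 - 5.012*q + 2.703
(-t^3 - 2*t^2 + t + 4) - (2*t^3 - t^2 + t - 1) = -3*t^3 - t^2 + 5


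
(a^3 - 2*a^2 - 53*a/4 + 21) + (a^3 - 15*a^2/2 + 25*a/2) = 2*a^3 - 19*a^2/2 - 3*a/4 + 21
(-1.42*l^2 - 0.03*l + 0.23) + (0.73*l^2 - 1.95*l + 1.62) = -0.69*l^2 - 1.98*l + 1.85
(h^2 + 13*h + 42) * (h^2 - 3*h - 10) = h^4 + 10*h^3 - 7*h^2 - 256*h - 420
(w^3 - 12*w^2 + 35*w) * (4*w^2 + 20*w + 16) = 4*w^5 - 28*w^4 - 84*w^3 + 508*w^2 + 560*w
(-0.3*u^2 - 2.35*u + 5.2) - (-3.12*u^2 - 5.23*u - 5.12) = 2.82*u^2 + 2.88*u + 10.32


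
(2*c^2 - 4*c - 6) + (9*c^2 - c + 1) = 11*c^2 - 5*c - 5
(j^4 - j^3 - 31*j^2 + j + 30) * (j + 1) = j^5 - 32*j^3 - 30*j^2 + 31*j + 30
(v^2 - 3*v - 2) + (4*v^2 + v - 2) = 5*v^2 - 2*v - 4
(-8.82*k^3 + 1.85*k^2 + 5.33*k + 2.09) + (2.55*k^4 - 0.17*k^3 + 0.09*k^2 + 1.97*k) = 2.55*k^4 - 8.99*k^3 + 1.94*k^2 + 7.3*k + 2.09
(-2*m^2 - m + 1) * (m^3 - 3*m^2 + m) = -2*m^5 + 5*m^4 + 2*m^3 - 4*m^2 + m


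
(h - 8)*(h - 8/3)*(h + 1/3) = h^3 - 31*h^2/3 + 160*h/9 + 64/9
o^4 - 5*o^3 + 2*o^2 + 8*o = o*(o - 4)*(o - 2)*(o + 1)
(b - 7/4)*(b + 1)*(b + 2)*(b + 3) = b^4 + 17*b^3/4 + b^2/2 - 53*b/4 - 21/2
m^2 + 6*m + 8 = (m + 2)*(m + 4)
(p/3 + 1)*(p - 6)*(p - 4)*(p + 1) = p^4/3 - 2*p^3 - 13*p^2/3 + 22*p + 24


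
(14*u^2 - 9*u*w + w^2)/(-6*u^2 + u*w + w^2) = (-7*u + w)/(3*u + w)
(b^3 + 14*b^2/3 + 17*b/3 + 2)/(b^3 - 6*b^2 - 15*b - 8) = (b^2 + 11*b/3 + 2)/(b^2 - 7*b - 8)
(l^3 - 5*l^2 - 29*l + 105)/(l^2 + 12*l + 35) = (l^2 - 10*l + 21)/(l + 7)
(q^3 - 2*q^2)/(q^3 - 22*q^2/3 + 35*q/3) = 3*q*(q - 2)/(3*q^2 - 22*q + 35)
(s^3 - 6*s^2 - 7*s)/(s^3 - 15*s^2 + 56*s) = (s + 1)/(s - 8)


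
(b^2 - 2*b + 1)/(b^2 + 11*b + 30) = (b^2 - 2*b + 1)/(b^2 + 11*b + 30)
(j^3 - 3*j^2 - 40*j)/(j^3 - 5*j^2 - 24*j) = (j + 5)/(j + 3)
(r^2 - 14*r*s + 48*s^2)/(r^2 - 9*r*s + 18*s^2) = (r - 8*s)/(r - 3*s)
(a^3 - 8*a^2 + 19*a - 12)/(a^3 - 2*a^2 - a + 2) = (a^2 - 7*a + 12)/(a^2 - a - 2)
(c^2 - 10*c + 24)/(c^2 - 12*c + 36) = (c - 4)/(c - 6)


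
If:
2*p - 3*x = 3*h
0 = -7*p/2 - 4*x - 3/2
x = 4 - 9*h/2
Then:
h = 308/291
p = 43/97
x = -74/97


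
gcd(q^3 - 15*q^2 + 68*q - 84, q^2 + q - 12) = 1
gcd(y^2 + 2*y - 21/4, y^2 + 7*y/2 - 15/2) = y - 3/2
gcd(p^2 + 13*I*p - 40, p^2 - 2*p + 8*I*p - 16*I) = p + 8*I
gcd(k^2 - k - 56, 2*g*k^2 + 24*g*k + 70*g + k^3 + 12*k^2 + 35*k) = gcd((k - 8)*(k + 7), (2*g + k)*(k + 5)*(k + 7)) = k + 7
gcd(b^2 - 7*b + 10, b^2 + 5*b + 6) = 1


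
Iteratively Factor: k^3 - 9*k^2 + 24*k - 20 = (k - 2)*(k^2 - 7*k + 10) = (k - 5)*(k - 2)*(k - 2)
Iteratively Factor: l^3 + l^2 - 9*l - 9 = (l + 3)*(l^2 - 2*l - 3) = (l + 1)*(l + 3)*(l - 3)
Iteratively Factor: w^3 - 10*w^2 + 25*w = (w - 5)*(w^2 - 5*w) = w*(w - 5)*(w - 5)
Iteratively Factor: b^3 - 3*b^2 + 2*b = (b)*(b^2 - 3*b + 2) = b*(b - 2)*(b - 1)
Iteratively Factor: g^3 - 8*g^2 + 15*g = (g - 3)*(g^2 - 5*g) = (g - 5)*(g - 3)*(g)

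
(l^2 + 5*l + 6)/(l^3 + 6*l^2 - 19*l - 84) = (l + 2)/(l^2 + 3*l - 28)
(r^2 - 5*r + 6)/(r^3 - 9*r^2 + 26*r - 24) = 1/(r - 4)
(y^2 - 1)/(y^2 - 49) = (y^2 - 1)/(y^2 - 49)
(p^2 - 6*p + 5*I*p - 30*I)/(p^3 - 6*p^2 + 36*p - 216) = (p + 5*I)/(p^2 + 36)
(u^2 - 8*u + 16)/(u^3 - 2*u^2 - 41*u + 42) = (u^2 - 8*u + 16)/(u^3 - 2*u^2 - 41*u + 42)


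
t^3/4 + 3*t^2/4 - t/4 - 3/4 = (t/4 + 1/4)*(t - 1)*(t + 3)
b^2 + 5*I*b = b*(b + 5*I)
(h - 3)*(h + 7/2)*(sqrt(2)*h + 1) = sqrt(2)*h^3 + sqrt(2)*h^2/2 + h^2 - 21*sqrt(2)*h/2 + h/2 - 21/2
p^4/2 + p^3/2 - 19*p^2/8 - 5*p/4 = p*(p/2 + 1/4)*(p - 2)*(p + 5/2)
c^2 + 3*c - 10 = (c - 2)*(c + 5)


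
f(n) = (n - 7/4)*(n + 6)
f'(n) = 2*n + 17/4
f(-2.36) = -14.96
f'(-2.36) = -0.47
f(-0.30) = -11.68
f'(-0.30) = 3.65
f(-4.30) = -10.28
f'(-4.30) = -4.35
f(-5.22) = -5.44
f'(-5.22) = -6.19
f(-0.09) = -10.87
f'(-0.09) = 4.07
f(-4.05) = -11.31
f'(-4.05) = -3.85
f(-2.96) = -14.32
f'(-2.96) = -1.67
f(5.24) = 39.23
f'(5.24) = 14.73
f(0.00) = -10.50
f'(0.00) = 4.25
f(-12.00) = 82.50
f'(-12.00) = -19.75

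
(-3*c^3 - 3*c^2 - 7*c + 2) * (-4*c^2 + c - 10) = 12*c^5 + 9*c^4 + 55*c^3 + 15*c^2 + 72*c - 20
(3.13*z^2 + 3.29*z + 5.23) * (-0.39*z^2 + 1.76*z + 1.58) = -1.2207*z^4 + 4.2257*z^3 + 8.6961*z^2 + 14.403*z + 8.2634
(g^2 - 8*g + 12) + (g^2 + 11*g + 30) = 2*g^2 + 3*g + 42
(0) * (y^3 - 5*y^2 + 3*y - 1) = 0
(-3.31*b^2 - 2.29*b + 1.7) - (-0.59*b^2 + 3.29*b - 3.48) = -2.72*b^2 - 5.58*b + 5.18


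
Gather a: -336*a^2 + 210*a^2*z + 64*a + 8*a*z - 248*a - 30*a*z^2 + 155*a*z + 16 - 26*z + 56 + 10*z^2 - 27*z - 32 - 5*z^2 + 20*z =a^2*(210*z - 336) + a*(-30*z^2 + 163*z - 184) + 5*z^2 - 33*z + 40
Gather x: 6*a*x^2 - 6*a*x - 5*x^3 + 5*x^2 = -6*a*x - 5*x^3 + x^2*(6*a + 5)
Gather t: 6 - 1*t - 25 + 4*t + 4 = 3*t - 15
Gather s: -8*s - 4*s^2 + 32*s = -4*s^2 + 24*s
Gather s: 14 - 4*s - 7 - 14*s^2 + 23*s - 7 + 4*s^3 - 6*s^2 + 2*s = 4*s^3 - 20*s^2 + 21*s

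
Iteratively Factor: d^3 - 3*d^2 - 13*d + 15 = (d - 5)*(d^2 + 2*d - 3) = (d - 5)*(d + 3)*(d - 1)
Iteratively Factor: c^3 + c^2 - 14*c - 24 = (c + 3)*(c^2 - 2*c - 8) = (c - 4)*(c + 3)*(c + 2)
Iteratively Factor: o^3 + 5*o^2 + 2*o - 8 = (o + 2)*(o^2 + 3*o - 4) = (o + 2)*(o + 4)*(o - 1)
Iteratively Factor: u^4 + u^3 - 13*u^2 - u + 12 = (u + 4)*(u^3 - 3*u^2 - u + 3) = (u + 1)*(u + 4)*(u^2 - 4*u + 3) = (u - 3)*(u + 1)*(u + 4)*(u - 1)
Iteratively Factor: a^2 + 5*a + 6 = (a + 2)*(a + 3)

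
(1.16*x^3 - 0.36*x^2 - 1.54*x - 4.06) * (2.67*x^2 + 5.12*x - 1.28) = 3.0972*x^5 + 4.978*x^4 - 7.4398*x^3 - 18.2642*x^2 - 18.816*x + 5.1968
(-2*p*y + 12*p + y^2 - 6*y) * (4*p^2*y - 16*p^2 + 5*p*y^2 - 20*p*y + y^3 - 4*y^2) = -8*p^3*y^2 + 80*p^3*y - 192*p^3 - 6*p^2*y^3 + 60*p^2*y^2 - 144*p^2*y + 3*p*y^4 - 30*p*y^3 + 72*p*y^2 + y^5 - 10*y^4 + 24*y^3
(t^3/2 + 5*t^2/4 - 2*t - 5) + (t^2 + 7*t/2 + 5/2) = t^3/2 + 9*t^2/4 + 3*t/2 - 5/2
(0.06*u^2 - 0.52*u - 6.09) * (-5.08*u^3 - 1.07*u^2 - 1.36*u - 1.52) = -0.3048*u^5 + 2.5774*u^4 + 31.412*u^3 + 7.1323*u^2 + 9.0728*u + 9.2568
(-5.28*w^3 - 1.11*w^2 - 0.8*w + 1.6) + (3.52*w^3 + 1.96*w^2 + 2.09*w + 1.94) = -1.76*w^3 + 0.85*w^2 + 1.29*w + 3.54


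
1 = 1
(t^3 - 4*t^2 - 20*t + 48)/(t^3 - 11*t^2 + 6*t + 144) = (t^2 + 2*t - 8)/(t^2 - 5*t - 24)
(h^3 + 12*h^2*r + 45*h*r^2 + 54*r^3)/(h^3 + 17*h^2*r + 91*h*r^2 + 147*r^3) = (h^2 + 9*h*r + 18*r^2)/(h^2 + 14*h*r + 49*r^2)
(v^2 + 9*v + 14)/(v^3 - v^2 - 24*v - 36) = (v + 7)/(v^2 - 3*v - 18)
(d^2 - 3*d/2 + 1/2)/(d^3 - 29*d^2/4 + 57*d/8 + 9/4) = 4*(2*d^2 - 3*d + 1)/(8*d^3 - 58*d^2 + 57*d + 18)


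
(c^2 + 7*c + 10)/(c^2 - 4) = (c + 5)/(c - 2)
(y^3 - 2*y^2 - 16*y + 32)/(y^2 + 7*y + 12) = (y^2 - 6*y + 8)/(y + 3)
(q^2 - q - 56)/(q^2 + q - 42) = (q - 8)/(q - 6)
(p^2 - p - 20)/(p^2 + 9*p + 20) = (p - 5)/(p + 5)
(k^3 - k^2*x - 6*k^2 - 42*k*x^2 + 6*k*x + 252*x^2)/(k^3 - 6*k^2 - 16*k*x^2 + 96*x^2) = (-k^2 + k*x + 42*x^2)/(-k^2 + 16*x^2)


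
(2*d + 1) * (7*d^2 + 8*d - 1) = 14*d^3 + 23*d^2 + 6*d - 1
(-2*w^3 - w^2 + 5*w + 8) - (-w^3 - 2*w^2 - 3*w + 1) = -w^3 + w^2 + 8*w + 7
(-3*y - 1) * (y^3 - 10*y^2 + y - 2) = -3*y^4 + 29*y^3 + 7*y^2 + 5*y + 2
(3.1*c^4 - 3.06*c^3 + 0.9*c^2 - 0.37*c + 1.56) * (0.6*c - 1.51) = 1.86*c^5 - 6.517*c^4 + 5.1606*c^3 - 1.581*c^2 + 1.4947*c - 2.3556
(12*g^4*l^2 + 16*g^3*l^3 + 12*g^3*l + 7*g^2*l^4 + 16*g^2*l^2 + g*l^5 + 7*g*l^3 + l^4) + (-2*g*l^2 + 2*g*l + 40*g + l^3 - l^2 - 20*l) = 12*g^4*l^2 + 16*g^3*l^3 + 12*g^3*l + 7*g^2*l^4 + 16*g^2*l^2 + g*l^5 + 7*g*l^3 - 2*g*l^2 + 2*g*l + 40*g + l^4 + l^3 - l^2 - 20*l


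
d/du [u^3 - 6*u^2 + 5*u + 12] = 3*u^2 - 12*u + 5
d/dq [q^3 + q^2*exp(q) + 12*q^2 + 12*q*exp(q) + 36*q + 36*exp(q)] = q^2*exp(q) + 3*q^2 + 14*q*exp(q) + 24*q + 48*exp(q) + 36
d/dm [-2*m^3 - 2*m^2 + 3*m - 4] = -6*m^2 - 4*m + 3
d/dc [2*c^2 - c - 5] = 4*c - 1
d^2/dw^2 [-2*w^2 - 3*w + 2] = -4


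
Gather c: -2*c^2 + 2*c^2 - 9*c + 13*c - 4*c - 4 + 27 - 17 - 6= 0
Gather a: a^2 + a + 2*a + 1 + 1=a^2 + 3*a + 2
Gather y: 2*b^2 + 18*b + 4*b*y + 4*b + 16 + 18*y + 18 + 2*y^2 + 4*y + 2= 2*b^2 + 22*b + 2*y^2 + y*(4*b + 22) + 36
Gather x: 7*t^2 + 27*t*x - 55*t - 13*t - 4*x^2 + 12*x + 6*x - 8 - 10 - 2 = 7*t^2 - 68*t - 4*x^2 + x*(27*t + 18) - 20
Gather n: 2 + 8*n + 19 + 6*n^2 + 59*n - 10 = 6*n^2 + 67*n + 11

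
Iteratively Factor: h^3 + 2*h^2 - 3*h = (h + 3)*(h^2 - h) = (h - 1)*(h + 3)*(h)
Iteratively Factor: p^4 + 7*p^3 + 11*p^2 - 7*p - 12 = (p + 4)*(p^3 + 3*p^2 - p - 3) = (p - 1)*(p + 4)*(p^2 + 4*p + 3) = (p - 1)*(p + 3)*(p + 4)*(p + 1)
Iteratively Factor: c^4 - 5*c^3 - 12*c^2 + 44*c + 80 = (c + 2)*(c^3 - 7*c^2 + 2*c + 40) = (c - 5)*(c + 2)*(c^2 - 2*c - 8) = (c - 5)*(c + 2)^2*(c - 4)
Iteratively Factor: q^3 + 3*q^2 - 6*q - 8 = (q + 4)*(q^2 - q - 2) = (q + 1)*(q + 4)*(q - 2)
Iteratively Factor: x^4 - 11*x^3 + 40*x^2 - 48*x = (x - 4)*(x^3 - 7*x^2 + 12*x) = x*(x - 4)*(x^2 - 7*x + 12) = x*(x - 4)^2*(x - 3)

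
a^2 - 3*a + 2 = (a - 2)*(a - 1)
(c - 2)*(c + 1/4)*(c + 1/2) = c^3 - 5*c^2/4 - 11*c/8 - 1/4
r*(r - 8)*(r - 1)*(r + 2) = r^4 - 7*r^3 - 10*r^2 + 16*r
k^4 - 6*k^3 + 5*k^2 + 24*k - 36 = (k - 3)^2*(k - 2)*(k + 2)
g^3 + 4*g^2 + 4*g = g*(g + 2)^2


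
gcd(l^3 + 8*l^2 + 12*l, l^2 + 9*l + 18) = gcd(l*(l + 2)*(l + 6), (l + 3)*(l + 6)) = l + 6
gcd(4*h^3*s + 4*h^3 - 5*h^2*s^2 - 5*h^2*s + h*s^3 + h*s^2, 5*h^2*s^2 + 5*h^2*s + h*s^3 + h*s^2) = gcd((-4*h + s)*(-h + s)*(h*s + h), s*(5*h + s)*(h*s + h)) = h*s + h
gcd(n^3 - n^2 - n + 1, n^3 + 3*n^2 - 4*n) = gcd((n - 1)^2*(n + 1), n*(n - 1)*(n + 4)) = n - 1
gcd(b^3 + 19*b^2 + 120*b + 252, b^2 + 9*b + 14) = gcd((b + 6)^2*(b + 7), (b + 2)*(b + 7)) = b + 7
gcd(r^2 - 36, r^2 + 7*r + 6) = r + 6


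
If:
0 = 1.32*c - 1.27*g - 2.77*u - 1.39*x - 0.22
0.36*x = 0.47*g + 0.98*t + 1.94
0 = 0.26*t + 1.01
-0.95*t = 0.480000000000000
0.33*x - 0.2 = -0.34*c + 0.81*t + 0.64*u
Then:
No Solution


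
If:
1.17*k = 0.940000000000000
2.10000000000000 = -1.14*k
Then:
No Solution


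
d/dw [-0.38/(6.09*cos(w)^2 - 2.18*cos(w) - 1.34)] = (0.8284 - 4.6284*cos(w))*sin(w)/(-6.09*cos(w)^2 + 2.18*cos(w) + 1.34)^2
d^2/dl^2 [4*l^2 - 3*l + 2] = 8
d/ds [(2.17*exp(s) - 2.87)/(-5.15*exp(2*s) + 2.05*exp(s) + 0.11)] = (11.1755*exp(2*s) - 29.561*exp(s) + 6.1222)*exp(s)/(26.5225*exp(4*s) - 21.115*exp(3*s) + 3.0695*exp(2*s) + 0.451*exp(s) + 0.0121)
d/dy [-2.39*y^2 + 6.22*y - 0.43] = 6.22 - 4.78*y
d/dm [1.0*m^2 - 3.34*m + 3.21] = 2.0*m - 3.34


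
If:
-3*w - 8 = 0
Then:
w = -8/3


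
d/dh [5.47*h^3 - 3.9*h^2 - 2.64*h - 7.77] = 16.41*h^2 - 7.8*h - 2.64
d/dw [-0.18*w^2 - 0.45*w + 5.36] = -0.36*w - 0.45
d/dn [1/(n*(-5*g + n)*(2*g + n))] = (-n*(2*g + n) + n*(5*g - n) + (2*g + n)*(5*g - n))/(n^2*(2*g + n)^2*(5*g - n)^2)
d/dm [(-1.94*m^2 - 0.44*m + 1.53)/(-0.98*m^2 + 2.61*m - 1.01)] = (-5.4946*m^2 + 6.9176*m - 3.5489)/(0.9604*m^4 - 5.1156*m^3 + 8.7917*m^2 - 5.2722*m + 1.0201)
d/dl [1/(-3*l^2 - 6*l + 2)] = 6*(l + 1)/(3*l^2 + 6*l - 2)^2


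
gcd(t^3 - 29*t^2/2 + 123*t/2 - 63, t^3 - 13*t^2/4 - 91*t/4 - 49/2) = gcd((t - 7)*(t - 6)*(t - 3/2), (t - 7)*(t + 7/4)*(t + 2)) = t - 7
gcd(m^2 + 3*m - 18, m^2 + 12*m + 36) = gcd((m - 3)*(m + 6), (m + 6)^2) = m + 6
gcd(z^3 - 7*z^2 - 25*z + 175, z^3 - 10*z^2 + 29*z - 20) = z - 5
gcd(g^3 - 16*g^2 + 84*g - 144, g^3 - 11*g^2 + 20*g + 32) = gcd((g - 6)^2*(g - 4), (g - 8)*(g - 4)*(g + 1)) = g - 4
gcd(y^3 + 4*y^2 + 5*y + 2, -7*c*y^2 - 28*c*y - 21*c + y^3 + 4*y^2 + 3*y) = y + 1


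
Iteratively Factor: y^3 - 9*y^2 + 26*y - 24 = (y - 3)*(y^2 - 6*y + 8) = (y - 4)*(y - 3)*(y - 2)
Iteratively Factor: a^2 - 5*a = (a - 5)*(a)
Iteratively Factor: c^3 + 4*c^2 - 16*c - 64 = (c + 4)*(c^2 - 16) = (c - 4)*(c + 4)*(c + 4)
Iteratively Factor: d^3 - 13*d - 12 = (d + 3)*(d^2 - 3*d - 4) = (d + 1)*(d + 3)*(d - 4)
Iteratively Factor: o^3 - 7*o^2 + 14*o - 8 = (o - 1)*(o^2 - 6*o + 8) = (o - 2)*(o - 1)*(o - 4)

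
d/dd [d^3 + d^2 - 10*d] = 3*d^2 + 2*d - 10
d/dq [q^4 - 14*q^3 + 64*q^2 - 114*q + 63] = 4*q^3 - 42*q^2 + 128*q - 114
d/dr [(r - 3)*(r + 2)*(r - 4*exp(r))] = -4*r^2*exp(r) + 3*r^2 - 4*r*exp(r) - 2*r + 28*exp(r) - 6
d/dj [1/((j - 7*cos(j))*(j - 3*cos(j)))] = (-10*j*sin(j) - 2*j + 21*sin(2*j) + 10*cos(j))/((j - 7*cos(j))^2*(j - 3*cos(j))^2)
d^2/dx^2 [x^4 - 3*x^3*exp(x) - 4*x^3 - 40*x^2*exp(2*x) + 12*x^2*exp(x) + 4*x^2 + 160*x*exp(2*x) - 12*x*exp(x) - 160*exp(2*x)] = -3*x^3*exp(x) - 160*x^2*exp(2*x) - 6*x^2*exp(x) + 12*x^2 + 320*x*exp(2*x) + 18*x*exp(x) - 24*x - 80*exp(2*x) + 8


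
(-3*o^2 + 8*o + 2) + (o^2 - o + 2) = -2*o^2 + 7*o + 4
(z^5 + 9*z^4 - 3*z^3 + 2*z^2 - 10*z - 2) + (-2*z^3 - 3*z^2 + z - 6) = z^5 + 9*z^4 - 5*z^3 - z^2 - 9*z - 8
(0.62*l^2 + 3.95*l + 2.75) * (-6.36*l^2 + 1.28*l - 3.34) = -3.9432*l^4 - 24.3284*l^3 - 14.5048*l^2 - 9.673*l - 9.185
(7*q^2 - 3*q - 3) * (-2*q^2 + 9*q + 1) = -14*q^4 + 69*q^3 - 14*q^2 - 30*q - 3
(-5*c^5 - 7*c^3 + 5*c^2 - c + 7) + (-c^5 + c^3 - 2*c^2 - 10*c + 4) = -6*c^5 - 6*c^3 + 3*c^2 - 11*c + 11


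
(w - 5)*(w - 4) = w^2 - 9*w + 20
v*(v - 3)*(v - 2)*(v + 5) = v^4 - 19*v^2 + 30*v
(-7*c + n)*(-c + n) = 7*c^2 - 8*c*n + n^2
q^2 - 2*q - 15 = (q - 5)*(q + 3)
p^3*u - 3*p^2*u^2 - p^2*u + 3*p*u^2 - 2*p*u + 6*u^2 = (p - 2)*(p - 3*u)*(p*u + u)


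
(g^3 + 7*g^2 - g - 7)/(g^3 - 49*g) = (g^2 - 1)/(g*(g - 7))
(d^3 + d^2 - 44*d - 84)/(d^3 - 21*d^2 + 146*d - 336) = (d^2 + 8*d + 12)/(d^2 - 14*d + 48)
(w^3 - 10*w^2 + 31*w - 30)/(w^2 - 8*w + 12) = (w^2 - 8*w + 15)/(w - 6)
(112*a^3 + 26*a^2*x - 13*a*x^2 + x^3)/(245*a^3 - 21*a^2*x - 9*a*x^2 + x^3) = (-16*a^2 - 6*a*x + x^2)/(-35*a^2 - 2*a*x + x^2)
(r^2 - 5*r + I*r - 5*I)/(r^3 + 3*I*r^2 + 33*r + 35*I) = (r - 5)/(r^2 + 2*I*r + 35)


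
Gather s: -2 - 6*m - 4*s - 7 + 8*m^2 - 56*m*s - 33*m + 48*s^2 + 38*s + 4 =8*m^2 - 39*m + 48*s^2 + s*(34 - 56*m) - 5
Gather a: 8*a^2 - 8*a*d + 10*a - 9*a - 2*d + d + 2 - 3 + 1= 8*a^2 + a*(1 - 8*d) - d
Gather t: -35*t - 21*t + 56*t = 0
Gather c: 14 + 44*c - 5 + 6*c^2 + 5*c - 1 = 6*c^2 + 49*c + 8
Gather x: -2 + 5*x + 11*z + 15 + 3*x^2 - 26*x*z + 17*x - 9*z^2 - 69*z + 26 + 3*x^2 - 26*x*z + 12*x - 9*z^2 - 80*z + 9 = 6*x^2 + x*(34 - 52*z) - 18*z^2 - 138*z + 48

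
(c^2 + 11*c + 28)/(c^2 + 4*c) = (c + 7)/c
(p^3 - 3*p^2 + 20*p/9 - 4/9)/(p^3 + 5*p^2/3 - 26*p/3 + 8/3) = (p - 2/3)/(p + 4)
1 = 1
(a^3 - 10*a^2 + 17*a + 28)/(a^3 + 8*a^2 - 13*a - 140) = (a^2 - 6*a - 7)/(a^2 + 12*a + 35)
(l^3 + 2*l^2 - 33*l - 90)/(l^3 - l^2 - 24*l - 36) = (l + 5)/(l + 2)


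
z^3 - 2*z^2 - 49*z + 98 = (z - 7)*(z - 2)*(z + 7)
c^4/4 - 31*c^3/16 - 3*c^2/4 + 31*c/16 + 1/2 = (c/4 + 1/4)*(c - 8)*(c - 1)*(c + 1/4)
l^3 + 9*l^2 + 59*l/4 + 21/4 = (l + 1/2)*(l + 3/2)*(l + 7)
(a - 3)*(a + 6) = a^2 + 3*a - 18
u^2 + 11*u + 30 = (u + 5)*(u + 6)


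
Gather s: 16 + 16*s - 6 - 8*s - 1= 8*s + 9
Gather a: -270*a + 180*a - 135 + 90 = -90*a - 45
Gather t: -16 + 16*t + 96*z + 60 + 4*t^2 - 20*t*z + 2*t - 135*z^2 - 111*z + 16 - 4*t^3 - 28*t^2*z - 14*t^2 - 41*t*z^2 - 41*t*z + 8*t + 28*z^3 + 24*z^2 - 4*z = -4*t^3 + t^2*(-28*z - 10) + t*(-41*z^2 - 61*z + 26) + 28*z^3 - 111*z^2 - 19*z + 60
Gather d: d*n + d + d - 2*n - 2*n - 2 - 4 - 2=d*(n + 2) - 4*n - 8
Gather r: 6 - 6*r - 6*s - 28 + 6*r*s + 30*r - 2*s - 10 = r*(6*s + 24) - 8*s - 32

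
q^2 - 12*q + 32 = (q - 8)*(q - 4)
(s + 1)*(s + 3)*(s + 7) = s^3 + 11*s^2 + 31*s + 21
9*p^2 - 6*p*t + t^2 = (-3*p + t)^2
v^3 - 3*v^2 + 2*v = v*(v - 2)*(v - 1)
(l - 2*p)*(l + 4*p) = l^2 + 2*l*p - 8*p^2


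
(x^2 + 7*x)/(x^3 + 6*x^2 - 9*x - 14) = x/(x^2 - x - 2)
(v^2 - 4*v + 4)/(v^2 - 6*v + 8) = (v - 2)/(v - 4)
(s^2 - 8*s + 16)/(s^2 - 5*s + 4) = (s - 4)/(s - 1)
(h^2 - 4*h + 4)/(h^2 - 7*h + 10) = (h - 2)/(h - 5)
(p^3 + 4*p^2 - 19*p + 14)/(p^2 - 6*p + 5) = (p^2 + 5*p - 14)/(p - 5)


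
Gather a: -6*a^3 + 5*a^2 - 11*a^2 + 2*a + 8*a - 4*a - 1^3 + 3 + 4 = -6*a^3 - 6*a^2 + 6*a + 6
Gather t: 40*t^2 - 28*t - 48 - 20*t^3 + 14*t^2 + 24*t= -20*t^3 + 54*t^2 - 4*t - 48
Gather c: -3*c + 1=1 - 3*c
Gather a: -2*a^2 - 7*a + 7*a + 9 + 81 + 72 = 162 - 2*a^2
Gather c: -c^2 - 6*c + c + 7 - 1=-c^2 - 5*c + 6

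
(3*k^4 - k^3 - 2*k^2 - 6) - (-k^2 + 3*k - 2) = 3*k^4 - k^3 - k^2 - 3*k - 4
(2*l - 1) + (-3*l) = -l - 1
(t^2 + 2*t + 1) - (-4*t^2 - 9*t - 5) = 5*t^2 + 11*t + 6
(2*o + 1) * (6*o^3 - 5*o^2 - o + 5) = 12*o^4 - 4*o^3 - 7*o^2 + 9*o + 5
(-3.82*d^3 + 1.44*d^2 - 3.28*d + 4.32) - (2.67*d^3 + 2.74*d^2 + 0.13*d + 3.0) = -6.49*d^3 - 1.3*d^2 - 3.41*d + 1.32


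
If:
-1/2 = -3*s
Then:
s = 1/6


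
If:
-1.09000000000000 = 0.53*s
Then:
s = -2.06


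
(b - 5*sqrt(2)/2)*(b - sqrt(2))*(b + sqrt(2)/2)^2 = b^4 - 5*sqrt(2)*b^3/2 - 3*b^2/2 + 13*sqrt(2)*b/4 + 5/2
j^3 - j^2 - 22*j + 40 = (j - 4)*(j - 2)*(j + 5)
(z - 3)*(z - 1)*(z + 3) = z^3 - z^2 - 9*z + 9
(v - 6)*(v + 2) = v^2 - 4*v - 12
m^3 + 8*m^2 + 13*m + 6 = (m + 1)^2*(m + 6)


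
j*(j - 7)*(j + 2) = j^3 - 5*j^2 - 14*j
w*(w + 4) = w^2 + 4*w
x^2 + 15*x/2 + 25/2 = (x + 5/2)*(x + 5)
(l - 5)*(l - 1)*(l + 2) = l^3 - 4*l^2 - 7*l + 10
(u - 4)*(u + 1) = u^2 - 3*u - 4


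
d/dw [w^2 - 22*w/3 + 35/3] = 2*w - 22/3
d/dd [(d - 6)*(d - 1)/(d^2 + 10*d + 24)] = (17*d^2 + 36*d - 228)/(d^4 + 20*d^3 + 148*d^2 + 480*d + 576)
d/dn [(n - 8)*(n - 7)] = 2*n - 15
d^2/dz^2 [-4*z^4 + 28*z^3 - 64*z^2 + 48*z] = -48*z^2 + 168*z - 128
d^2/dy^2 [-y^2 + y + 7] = -2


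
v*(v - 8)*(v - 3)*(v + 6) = v^4 - 5*v^3 - 42*v^2 + 144*v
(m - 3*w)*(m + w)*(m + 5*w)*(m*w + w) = m^4*w + 3*m^3*w^2 + m^3*w - 13*m^2*w^3 + 3*m^2*w^2 - 15*m*w^4 - 13*m*w^3 - 15*w^4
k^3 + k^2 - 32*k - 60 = (k - 6)*(k + 2)*(k + 5)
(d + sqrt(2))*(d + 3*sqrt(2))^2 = d^3 + 7*sqrt(2)*d^2 + 30*d + 18*sqrt(2)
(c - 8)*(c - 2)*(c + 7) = c^3 - 3*c^2 - 54*c + 112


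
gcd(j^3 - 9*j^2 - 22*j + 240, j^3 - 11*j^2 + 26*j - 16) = j - 8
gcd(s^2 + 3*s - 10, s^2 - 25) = s + 5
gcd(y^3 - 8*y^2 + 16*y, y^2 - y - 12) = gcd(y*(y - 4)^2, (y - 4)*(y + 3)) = y - 4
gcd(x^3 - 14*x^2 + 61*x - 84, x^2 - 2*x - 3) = x - 3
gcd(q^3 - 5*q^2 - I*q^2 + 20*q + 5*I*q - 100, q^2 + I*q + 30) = q - 5*I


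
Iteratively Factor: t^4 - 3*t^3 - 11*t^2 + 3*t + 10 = (t + 2)*(t^3 - 5*t^2 - t + 5) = (t + 1)*(t + 2)*(t^2 - 6*t + 5) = (t - 1)*(t + 1)*(t + 2)*(t - 5)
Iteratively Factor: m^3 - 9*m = (m + 3)*(m^2 - 3*m) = (m - 3)*(m + 3)*(m)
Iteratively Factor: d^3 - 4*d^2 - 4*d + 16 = (d - 4)*(d^2 - 4) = (d - 4)*(d - 2)*(d + 2)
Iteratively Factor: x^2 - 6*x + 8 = (x - 2)*(x - 4)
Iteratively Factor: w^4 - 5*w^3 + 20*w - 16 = (w + 2)*(w^3 - 7*w^2 + 14*w - 8) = (w - 4)*(w + 2)*(w^2 - 3*w + 2) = (w - 4)*(w - 2)*(w + 2)*(w - 1)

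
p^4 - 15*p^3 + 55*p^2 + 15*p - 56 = (p - 8)*(p - 7)*(p - 1)*(p + 1)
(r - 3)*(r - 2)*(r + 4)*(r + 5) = r^4 + 4*r^3 - 19*r^2 - 46*r + 120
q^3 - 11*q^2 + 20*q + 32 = (q - 8)*(q - 4)*(q + 1)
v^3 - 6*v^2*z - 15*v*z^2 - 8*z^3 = (v - 8*z)*(v + z)^2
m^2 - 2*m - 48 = (m - 8)*(m + 6)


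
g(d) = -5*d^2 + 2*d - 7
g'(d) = 2 - 10*d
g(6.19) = -186.20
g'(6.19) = -59.90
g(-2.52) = -43.79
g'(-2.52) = 27.20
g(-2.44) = -41.65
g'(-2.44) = 26.40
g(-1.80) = -26.80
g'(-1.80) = 20.00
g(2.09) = -24.66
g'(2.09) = -18.90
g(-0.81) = -11.90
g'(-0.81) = 10.10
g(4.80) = -112.60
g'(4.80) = -46.00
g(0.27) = -6.82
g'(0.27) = -0.70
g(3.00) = -46.00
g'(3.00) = -28.00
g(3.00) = -46.00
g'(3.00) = -28.00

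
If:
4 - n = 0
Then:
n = 4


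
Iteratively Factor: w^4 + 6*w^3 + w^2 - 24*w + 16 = (w - 1)*(w^3 + 7*w^2 + 8*w - 16) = (w - 1)*(w + 4)*(w^2 + 3*w - 4) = (w - 1)*(w + 4)^2*(w - 1)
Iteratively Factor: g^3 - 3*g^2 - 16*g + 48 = (g + 4)*(g^2 - 7*g + 12) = (g - 4)*(g + 4)*(g - 3)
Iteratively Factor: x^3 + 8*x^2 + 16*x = (x + 4)*(x^2 + 4*x) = x*(x + 4)*(x + 4)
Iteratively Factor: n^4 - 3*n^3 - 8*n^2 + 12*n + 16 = (n + 1)*(n^3 - 4*n^2 - 4*n + 16) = (n + 1)*(n + 2)*(n^2 - 6*n + 8) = (n - 2)*(n + 1)*(n + 2)*(n - 4)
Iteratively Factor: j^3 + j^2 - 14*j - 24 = (j + 3)*(j^2 - 2*j - 8) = (j + 2)*(j + 3)*(j - 4)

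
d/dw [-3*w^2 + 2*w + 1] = 2 - 6*w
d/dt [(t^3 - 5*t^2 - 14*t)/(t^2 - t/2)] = 2*(2*t^2 - 2*t + 33)/(4*t^2 - 4*t + 1)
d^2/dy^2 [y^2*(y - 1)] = 6*y - 2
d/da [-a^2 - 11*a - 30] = -2*a - 11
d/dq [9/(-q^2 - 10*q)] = 18*(q + 5)/(q^2*(q + 10)^2)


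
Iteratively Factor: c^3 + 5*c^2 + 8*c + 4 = (c + 2)*(c^2 + 3*c + 2) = (c + 1)*(c + 2)*(c + 2)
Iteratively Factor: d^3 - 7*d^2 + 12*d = (d)*(d^2 - 7*d + 12) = d*(d - 4)*(d - 3)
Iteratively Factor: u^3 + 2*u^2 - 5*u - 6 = (u + 1)*(u^2 + u - 6) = (u - 2)*(u + 1)*(u + 3)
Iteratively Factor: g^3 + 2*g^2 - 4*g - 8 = (g + 2)*(g^2 - 4) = (g + 2)^2*(g - 2)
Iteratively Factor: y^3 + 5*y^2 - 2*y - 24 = (y + 3)*(y^2 + 2*y - 8) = (y + 3)*(y + 4)*(y - 2)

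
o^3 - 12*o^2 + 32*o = o*(o - 8)*(o - 4)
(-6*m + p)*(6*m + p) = -36*m^2 + p^2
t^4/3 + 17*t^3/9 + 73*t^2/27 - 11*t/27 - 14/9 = (t/3 + 1/3)*(t - 2/3)*(t + 7/3)*(t + 3)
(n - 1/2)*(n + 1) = n^2 + n/2 - 1/2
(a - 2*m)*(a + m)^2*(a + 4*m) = a^4 + 4*a^3*m - 3*a^2*m^2 - 14*a*m^3 - 8*m^4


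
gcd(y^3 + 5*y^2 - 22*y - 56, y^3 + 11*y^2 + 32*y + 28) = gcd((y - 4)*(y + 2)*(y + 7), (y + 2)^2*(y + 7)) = y^2 + 9*y + 14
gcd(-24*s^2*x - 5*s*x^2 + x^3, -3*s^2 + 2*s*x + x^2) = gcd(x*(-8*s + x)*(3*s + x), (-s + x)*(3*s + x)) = 3*s + x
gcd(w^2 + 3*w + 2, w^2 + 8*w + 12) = w + 2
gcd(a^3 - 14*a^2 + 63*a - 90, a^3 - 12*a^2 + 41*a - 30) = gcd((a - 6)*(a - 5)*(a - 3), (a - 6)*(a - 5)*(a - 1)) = a^2 - 11*a + 30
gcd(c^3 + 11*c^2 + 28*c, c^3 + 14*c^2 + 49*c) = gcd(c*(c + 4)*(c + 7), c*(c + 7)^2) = c^2 + 7*c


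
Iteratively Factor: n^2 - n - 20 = (n - 5)*(n + 4)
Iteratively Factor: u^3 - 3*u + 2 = (u + 2)*(u^2 - 2*u + 1) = (u - 1)*(u + 2)*(u - 1)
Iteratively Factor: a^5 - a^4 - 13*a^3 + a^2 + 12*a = (a - 1)*(a^4 - 13*a^2 - 12*a) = (a - 4)*(a - 1)*(a^3 + 4*a^2 + 3*a) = (a - 4)*(a - 1)*(a + 3)*(a^2 + a) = a*(a - 4)*(a - 1)*(a + 3)*(a + 1)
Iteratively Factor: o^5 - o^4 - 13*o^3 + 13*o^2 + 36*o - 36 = (o - 2)*(o^4 + o^3 - 11*o^2 - 9*o + 18) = (o - 3)*(o - 2)*(o^3 + 4*o^2 + o - 6) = (o - 3)*(o - 2)*(o + 2)*(o^2 + 2*o - 3) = (o - 3)*(o - 2)*(o - 1)*(o + 2)*(o + 3)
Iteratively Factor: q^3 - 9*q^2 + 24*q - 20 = (q - 2)*(q^2 - 7*q + 10) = (q - 5)*(q - 2)*(q - 2)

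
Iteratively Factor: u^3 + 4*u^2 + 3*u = (u + 1)*(u^2 + 3*u) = (u + 1)*(u + 3)*(u)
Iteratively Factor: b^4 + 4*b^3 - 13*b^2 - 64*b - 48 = (b + 3)*(b^3 + b^2 - 16*b - 16) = (b + 1)*(b + 3)*(b^2 - 16) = (b - 4)*(b + 1)*(b + 3)*(b + 4)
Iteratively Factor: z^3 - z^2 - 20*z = (z)*(z^2 - z - 20) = z*(z - 5)*(z + 4)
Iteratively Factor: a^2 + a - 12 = (a - 3)*(a + 4)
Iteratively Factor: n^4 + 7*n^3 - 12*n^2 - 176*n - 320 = (n + 4)*(n^3 + 3*n^2 - 24*n - 80) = (n + 4)^2*(n^2 - n - 20) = (n + 4)^3*(n - 5)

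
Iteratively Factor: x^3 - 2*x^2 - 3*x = (x - 3)*(x^2 + x) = x*(x - 3)*(x + 1)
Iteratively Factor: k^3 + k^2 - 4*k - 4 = (k - 2)*(k^2 + 3*k + 2) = (k - 2)*(k + 2)*(k + 1)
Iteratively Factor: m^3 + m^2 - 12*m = (m - 3)*(m^2 + 4*m) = (m - 3)*(m + 4)*(m)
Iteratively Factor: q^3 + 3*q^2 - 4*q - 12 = (q - 2)*(q^2 + 5*q + 6) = (q - 2)*(q + 2)*(q + 3)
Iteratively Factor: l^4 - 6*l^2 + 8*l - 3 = (l - 1)*(l^3 + l^2 - 5*l + 3) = (l - 1)^2*(l^2 + 2*l - 3) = (l - 1)^3*(l + 3)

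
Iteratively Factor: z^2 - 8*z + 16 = (z - 4)*(z - 4)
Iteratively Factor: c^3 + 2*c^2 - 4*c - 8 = (c + 2)*(c^2 - 4) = (c + 2)^2*(c - 2)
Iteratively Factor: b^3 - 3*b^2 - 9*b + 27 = (b - 3)*(b^2 - 9) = (b - 3)^2*(b + 3)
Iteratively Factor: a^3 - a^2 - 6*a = (a)*(a^2 - a - 6) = a*(a - 3)*(a + 2)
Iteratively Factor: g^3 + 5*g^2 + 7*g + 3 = (g + 1)*(g^2 + 4*g + 3) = (g + 1)^2*(g + 3)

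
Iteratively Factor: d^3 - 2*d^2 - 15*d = (d)*(d^2 - 2*d - 15) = d*(d + 3)*(d - 5)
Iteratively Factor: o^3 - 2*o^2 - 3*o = (o)*(o^2 - 2*o - 3) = o*(o + 1)*(o - 3)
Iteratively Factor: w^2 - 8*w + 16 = (w - 4)*(w - 4)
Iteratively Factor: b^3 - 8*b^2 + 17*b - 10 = (b - 5)*(b^2 - 3*b + 2) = (b - 5)*(b - 1)*(b - 2)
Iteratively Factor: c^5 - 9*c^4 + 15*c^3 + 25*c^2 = (c - 5)*(c^4 - 4*c^3 - 5*c^2) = c*(c - 5)*(c^3 - 4*c^2 - 5*c) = c*(c - 5)*(c + 1)*(c^2 - 5*c) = c^2*(c - 5)*(c + 1)*(c - 5)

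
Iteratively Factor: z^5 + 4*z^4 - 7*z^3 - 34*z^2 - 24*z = (z + 2)*(z^4 + 2*z^3 - 11*z^2 - 12*z) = (z - 3)*(z + 2)*(z^3 + 5*z^2 + 4*z) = (z - 3)*(z + 1)*(z + 2)*(z^2 + 4*z) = z*(z - 3)*(z + 1)*(z + 2)*(z + 4)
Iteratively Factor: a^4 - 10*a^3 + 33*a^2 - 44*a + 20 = (a - 2)*(a^3 - 8*a^2 + 17*a - 10) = (a - 2)^2*(a^2 - 6*a + 5) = (a - 2)^2*(a - 1)*(a - 5)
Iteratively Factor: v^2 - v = (v)*(v - 1)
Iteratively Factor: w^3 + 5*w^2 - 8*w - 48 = (w + 4)*(w^2 + w - 12) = (w - 3)*(w + 4)*(w + 4)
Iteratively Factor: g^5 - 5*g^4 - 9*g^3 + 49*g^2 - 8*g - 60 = (g - 5)*(g^4 - 9*g^2 + 4*g + 12) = (g - 5)*(g - 2)*(g^3 + 2*g^2 - 5*g - 6) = (g - 5)*(g - 2)*(g + 1)*(g^2 + g - 6) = (g - 5)*(g - 2)*(g + 1)*(g + 3)*(g - 2)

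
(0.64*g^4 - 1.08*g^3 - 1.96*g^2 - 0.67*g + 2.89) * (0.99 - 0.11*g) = -0.0704*g^5 + 0.7524*g^4 - 0.8536*g^3 - 1.8667*g^2 - 0.9812*g + 2.8611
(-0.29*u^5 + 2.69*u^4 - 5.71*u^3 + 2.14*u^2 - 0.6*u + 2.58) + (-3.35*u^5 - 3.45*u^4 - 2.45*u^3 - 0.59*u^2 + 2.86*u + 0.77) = -3.64*u^5 - 0.76*u^4 - 8.16*u^3 + 1.55*u^2 + 2.26*u + 3.35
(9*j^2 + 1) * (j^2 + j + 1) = 9*j^4 + 9*j^3 + 10*j^2 + j + 1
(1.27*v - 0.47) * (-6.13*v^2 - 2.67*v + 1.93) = -7.7851*v^3 - 0.5098*v^2 + 3.706*v - 0.9071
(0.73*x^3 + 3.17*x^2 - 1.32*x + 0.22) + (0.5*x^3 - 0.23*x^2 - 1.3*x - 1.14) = 1.23*x^3 + 2.94*x^2 - 2.62*x - 0.92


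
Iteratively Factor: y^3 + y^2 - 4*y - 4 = (y - 2)*(y^2 + 3*y + 2) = (y - 2)*(y + 2)*(y + 1)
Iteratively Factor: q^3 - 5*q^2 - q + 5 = (q - 5)*(q^2 - 1) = (q - 5)*(q + 1)*(q - 1)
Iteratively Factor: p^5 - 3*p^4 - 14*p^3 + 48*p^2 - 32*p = (p - 4)*(p^4 + p^3 - 10*p^2 + 8*p) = (p - 4)*(p - 2)*(p^3 + 3*p^2 - 4*p) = (p - 4)*(p - 2)*(p + 4)*(p^2 - p) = p*(p - 4)*(p - 2)*(p + 4)*(p - 1)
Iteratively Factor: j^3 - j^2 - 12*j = (j + 3)*(j^2 - 4*j) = (j - 4)*(j + 3)*(j)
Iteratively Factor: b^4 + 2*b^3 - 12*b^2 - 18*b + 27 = (b - 3)*(b^3 + 5*b^2 + 3*b - 9) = (b - 3)*(b + 3)*(b^2 + 2*b - 3) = (b - 3)*(b + 3)^2*(b - 1)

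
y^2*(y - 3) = y^3 - 3*y^2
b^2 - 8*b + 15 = (b - 5)*(b - 3)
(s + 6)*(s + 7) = s^2 + 13*s + 42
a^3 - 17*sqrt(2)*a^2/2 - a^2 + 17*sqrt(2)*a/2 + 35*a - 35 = (a - 1)*(a - 5*sqrt(2))*(a - 7*sqrt(2)/2)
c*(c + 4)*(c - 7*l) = c^3 - 7*c^2*l + 4*c^2 - 28*c*l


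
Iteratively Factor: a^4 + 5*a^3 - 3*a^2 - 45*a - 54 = (a + 2)*(a^3 + 3*a^2 - 9*a - 27) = (a + 2)*(a + 3)*(a^2 - 9) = (a - 3)*(a + 2)*(a + 3)*(a + 3)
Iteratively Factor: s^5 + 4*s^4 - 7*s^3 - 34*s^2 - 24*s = (s - 3)*(s^4 + 7*s^3 + 14*s^2 + 8*s) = s*(s - 3)*(s^3 + 7*s^2 + 14*s + 8) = s*(s - 3)*(s + 1)*(s^2 + 6*s + 8) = s*(s - 3)*(s + 1)*(s + 2)*(s + 4)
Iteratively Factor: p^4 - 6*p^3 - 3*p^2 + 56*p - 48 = (p - 4)*(p^3 - 2*p^2 - 11*p + 12) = (p - 4)*(p + 3)*(p^2 - 5*p + 4) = (p - 4)*(p - 1)*(p + 3)*(p - 4)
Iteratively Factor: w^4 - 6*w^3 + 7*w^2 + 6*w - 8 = (w - 1)*(w^3 - 5*w^2 + 2*w + 8) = (w - 4)*(w - 1)*(w^2 - w - 2) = (w - 4)*(w - 1)*(w + 1)*(w - 2)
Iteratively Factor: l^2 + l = (l + 1)*(l)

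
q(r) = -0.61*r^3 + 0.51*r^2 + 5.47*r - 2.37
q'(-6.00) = -66.53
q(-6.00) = 114.93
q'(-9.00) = -151.94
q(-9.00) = 434.40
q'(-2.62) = -9.76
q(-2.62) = -2.23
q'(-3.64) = -22.49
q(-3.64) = 13.90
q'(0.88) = 4.95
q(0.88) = 2.42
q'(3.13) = -9.27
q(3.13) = 1.04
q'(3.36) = -11.76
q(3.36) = -1.37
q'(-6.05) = -67.68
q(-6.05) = 118.29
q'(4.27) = -23.54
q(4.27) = -17.21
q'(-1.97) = -3.64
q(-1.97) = -6.50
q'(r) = -1.83*r^2 + 1.02*r + 5.47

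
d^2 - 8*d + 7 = (d - 7)*(d - 1)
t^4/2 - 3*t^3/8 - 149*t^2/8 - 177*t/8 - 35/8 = (t/2 + 1/2)*(t - 7)*(t + 1/4)*(t + 5)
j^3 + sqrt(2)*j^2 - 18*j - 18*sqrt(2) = (j - 3*sqrt(2))*(j + sqrt(2))*(j + 3*sqrt(2))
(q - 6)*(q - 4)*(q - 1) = q^3 - 11*q^2 + 34*q - 24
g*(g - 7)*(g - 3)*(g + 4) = g^4 - 6*g^3 - 19*g^2 + 84*g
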